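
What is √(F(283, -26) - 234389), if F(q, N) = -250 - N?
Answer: I*√234613 ≈ 484.37*I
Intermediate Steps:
√(F(283, -26) - 234389) = √((-250 - 1*(-26)) - 234389) = √((-250 + 26) - 234389) = √(-224 - 234389) = √(-234613) = I*√234613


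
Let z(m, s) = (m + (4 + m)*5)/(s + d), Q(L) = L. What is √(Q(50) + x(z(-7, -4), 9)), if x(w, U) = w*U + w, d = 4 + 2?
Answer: 2*I*√15 ≈ 7.746*I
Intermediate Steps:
d = 6
z(m, s) = (20 + 6*m)/(6 + s) (z(m, s) = (m + (4 + m)*5)/(s + 6) = (m + (20 + 5*m))/(6 + s) = (20 + 6*m)/(6 + s))
x(w, U) = w + U*w (x(w, U) = U*w + w = w + U*w)
√(Q(50) + x(z(-7, -4), 9)) = √(50 + (2*(10 + 3*(-7))/(6 - 4))*(1 + 9)) = √(50 + (2*(10 - 21)/2)*10) = √(50 + (2*(½)*(-11))*10) = √(50 - 11*10) = √(50 - 110) = √(-60) = 2*I*√15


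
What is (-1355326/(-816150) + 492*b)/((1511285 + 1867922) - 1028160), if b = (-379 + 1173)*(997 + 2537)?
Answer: 563367954986063/959403504525 ≈ 587.21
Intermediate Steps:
b = 2805996 (b = 794*3534 = 2805996)
(-1355326/(-816150) + 492*b)/((1511285 + 1867922) - 1028160) = (-1355326/(-816150) + 492*2805996)/((1511285 + 1867922) - 1028160) = (-1355326*(-1/816150) + 1380550032)/(3379207 - 1028160) = (677663/408075 + 1380550032)/2351047 = (563367954986063/408075)*(1/2351047) = 563367954986063/959403504525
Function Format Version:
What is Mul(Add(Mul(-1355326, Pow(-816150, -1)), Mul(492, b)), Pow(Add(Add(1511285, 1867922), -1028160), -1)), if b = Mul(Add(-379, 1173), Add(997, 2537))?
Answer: Rational(563367954986063, 959403504525) ≈ 587.21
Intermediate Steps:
b = 2805996 (b = Mul(794, 3534) = 2805996)
Mul(Add(Mul(-1355326, Pow(-816150, -1)), Mul(492, b)), Pow(Add(Add(1511285, 1867922), -1028160), -1)) = Mul(Add(Mul(-1355326, Pow(-816150, -1)), Mul(492, 2805996)), Pow(Add(Add(1511285, 1867922), -1028160), -1)) = Mul(Add(Mul(-1355326, Rational(-1, 816150)), 1380550032), Pow(Add(3379207, -1028160), -1)) = Mul(Add(Rational(677663, 408075), 1380550032), Pow(2351047, -1)) = Mul(Rational(563367954986063, 408075), Rational(1, 2351047)) = Rational(563367954986063, 959403504525)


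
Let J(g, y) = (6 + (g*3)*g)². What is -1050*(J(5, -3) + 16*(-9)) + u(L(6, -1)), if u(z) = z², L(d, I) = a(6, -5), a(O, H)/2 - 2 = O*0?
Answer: -6737834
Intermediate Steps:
a(O, H) = 4 (a(O, H) = 4 + 2*(O*0) = 4 + 2*0 = 4 + 0 = 4)
L(d, I) = 4
J(g, y) = (6 + 3*g²)² (J(g, y) = (6 + (3*g)*g)² = (6 + 3*g²)²)
-1050*(J(5, -3) + 16*(-9)) + u(L(6, -1)) = -1050*(9*(2 + 5²)² + 16*(-9)) + 4² = -1050*(9*(2 + 25)² - 144) + 16 = -1050*(9*27² - 144) + 16 = -1050*(9*729 - 144) + 16 = -1050*(6561 - 144) + 16 = -1050*6417 + 16 = -6737850 + 16 = -6737834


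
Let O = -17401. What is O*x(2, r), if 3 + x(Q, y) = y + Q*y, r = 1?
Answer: 0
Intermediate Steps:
x(Q, y) = -3 + y + Q*y (x(Q, y) = -3 + (y + Q*y) = -3 + y + Q*y)
O*x(2, r) = -17401*(-3 + 1 + 2*1) = -17401*(-3 + 1 + 2) = -17401*0 = 0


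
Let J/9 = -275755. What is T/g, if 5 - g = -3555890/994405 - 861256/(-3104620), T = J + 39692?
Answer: -376969081735013165/1280974909731 ≈ -2.9428e+5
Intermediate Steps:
J = -2481795 (J = 9*(-275755) = -2481795)
T = -2442103 (T = -2481795 + 39692 = -2442103)
g = 1280974909731/154362482555 (g = 5 - (-3555890/994405 - 861256/(-3104620)) = 5 - (-3555890*1/994405 - 861256*(-1/3104620)) = 5 - (-711178/198881 + 215314/776155) = 5 - 1*(-509162496956/154362482555) = 5 + 509162496956/154362482555 = 1280974909731/154362482555 ≈ 8.2985)
T/g = -2442103/1280974909731/154362482555 = -2442103*154362482555/1280974909731 = -376969081735013165/1280974909731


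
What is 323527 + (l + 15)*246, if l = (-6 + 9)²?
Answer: 329431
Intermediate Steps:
l = 9 (l = 3² = 9)
323527 + (l + 15)*246 = 323527 + (9 + 15)*246 = 323527 + 24*246 = 323527 + 5904 = 329431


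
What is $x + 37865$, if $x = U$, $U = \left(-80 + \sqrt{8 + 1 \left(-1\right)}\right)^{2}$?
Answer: $44272 - 160 \sqrt{7} \approx 43849.0$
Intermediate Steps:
$U = \left(-80 + \sqrt{7}\right)^{2}$ ($U = \left(-80 + \sqrt{8 - 1}\right)^{2} = \left(-80 + \sqrt{7}\right)^{2} \approx 5983.7$)
$x = \left(80 - \sqrt{7}\right)^{2} \approx 5983.7$
$x + 37865 = \left(80 - \sqrt{7}\right)^{2} + 37865 = 37865 + \left(80 - \sqrt{7}\right)^{2}$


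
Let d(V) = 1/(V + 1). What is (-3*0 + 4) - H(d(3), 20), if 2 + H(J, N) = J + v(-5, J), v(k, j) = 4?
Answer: 7/4 ≈ 1.7500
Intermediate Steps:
d(V) = 1/(1 + V)
H(J, N) = 2 + J (H(J, N) = -2 + (J + 4) = -2 + (4 + J) = 2 + J)
(-3*0 + 4) - H(d(3), 20) = (-3*0 + 4) - (2 + 1/(1 + 3)) = (0 + 4) - (2 + 1/4) = 4 - (2 + 1/4) = 4 - 1*9/4 = 4 - 9/4 = 7/4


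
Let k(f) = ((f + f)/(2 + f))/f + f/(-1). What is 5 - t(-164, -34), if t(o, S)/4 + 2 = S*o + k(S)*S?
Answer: -35351/2 ≈ -17676.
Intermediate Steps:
k(f) = -f + 2/(2 + f) (k(f) = ((2*f)/(2 + f))/f + f*(-1) = (2*f/(2 + f))/f - f = 2/(2 + f) - f = -f + 2/(2 + f))
t(o, S) = -8 + 4*S*o + 4*S*(2 - S² - 2*S)/(2 + S) (t(o, S) = -8 + 4*(S*o + ((2 - S² - 2*S)/(2 + S))*S) = -8 + 4*(S*o + S*(2 - S² - 2*S)/(2 + S)) = -8 + (4*S*o + 4*S*(2 - S² - 2*S)/(2 + S)) = -8 + 4*S*o + 4*S*(2 - S² - 2*S)/(2 + S))
5 - t(-164, -34) = 5 - 4*((-2 - 34*(-164))*(2 - 34) - 1*(-34)*(-2 + (-34)² + 2*(-34)))/(2 - 34) = 5 - 4*((-2 + 5576)*(-32) - 1*(-34)*(-2 + 1156 - 68))/(-32) = 5 - 4*(-1)*(5574*(-32) - 1*(-34)*1086)/32 = 5 - 4*(-1)*(-178368 + 36924)/32 = 5 - 4*(-1)*(-141444)/32 = 5 - 1*35361/2 = 5 - 35361/2 = -35351/2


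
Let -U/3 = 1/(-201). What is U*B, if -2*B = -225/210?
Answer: 15/1876 ≈ 0.0079957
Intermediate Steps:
B = 15/28 (B = -(-225)/(2*210) = -½*(-15/14) = 15/28 ≈ 0.53571)
U = 1/67 (U = -3/(-201) = -3*(-1/201) = 1/67 ≈ 0.014925)
U*B = (1/67)*(15/28) = 15/1876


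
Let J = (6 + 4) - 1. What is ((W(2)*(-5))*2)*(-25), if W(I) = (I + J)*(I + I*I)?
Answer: 16500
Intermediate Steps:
J = 9 (J = 10 - 1 = 9)
W(I) = (9 + I)*(I + I²) (W(I) = (I + 9)*(I + I*I) = (9 + I)*(I + I²))
((W(2)*(-5))*2)*(-25) = (((2*(9 + 2² + 10*2))*(-5))*2)*(-25) = (((2*(9 + 4 + 20))*(-5))*2)*(-25) = (((2*33)*(-5))*2)*(-25) = ((66*(-5))*2)*(-25) = -330*2*(-25) = -660*(-25) = 16500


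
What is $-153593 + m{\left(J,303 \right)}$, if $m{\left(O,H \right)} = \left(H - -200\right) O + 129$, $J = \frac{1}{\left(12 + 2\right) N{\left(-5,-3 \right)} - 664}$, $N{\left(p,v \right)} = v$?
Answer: $- \frac{108346087}{706} \approx -1.5346 \cdot 10^{5}$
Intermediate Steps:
$J = - \frac{1}{706}$ ($J = \frac{1}{\left(12 + 2\right) \left(-3\right) - 664} = \frac{1}{14 \left(-3\right) - 664} = \frac{1}{-42 - 664} = \frac{1}{-706} = - \frac{1}{706} \approx -0.0014164$)
$m{\left(O,H \right)} = 129 + O \left(200 + H\right)$ ($m{\left(O,H \right)} = \left(H + 200\right) O + 129 = \left(200 + H\right) O + 129 = O \left(200 + H\right) + 129 = 129 + O \left(200 + H\right)$)
$-153593 + m{\left(J,303 \right)} = -153593 + \left(129 + 200 \left(- \frac{1}{706}\right) + 303 \left(- \frac{1}{706}\right)\right) = -153593 - - \frac{90571}{706} = -153593 + \frac{90571}{706} = - \frac{108346087}{706}$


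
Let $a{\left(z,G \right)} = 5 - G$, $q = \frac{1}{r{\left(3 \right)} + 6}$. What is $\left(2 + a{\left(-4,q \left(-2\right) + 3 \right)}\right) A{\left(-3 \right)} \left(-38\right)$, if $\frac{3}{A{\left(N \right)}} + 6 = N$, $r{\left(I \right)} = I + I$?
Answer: $\frac{475}{9} \approx 52.778$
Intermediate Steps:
$r{\left(I \right)} = 2 I$
$q = \frac{1}{12}$ ($q = \frac{1}{2 \cdot 3 + 6} = \frac{1}{6 + 6} = \frac{1}{12} \approx 0.083333$)
$A{\left(N \right)} = \frac{3}{-6 + N}$
$\left(2 + a{\left(-4,q \left(-2\right) + 3 \right)}\right) A{\left(-3 \right)} \left(-38\right) = \left(2 + \left(5 - \left(\frac{1}{12} \left(-2\right) + 3\right)\right)\right) \frac{3}{-6 - 3} \left(-38\right) = \left(2 + \left(5 - \left(- \frac{1}{6} + 3\right)\right)\right) \frac{3}{-9} \left(-38\right) = \left(2 + \left(5 - \frac{17}{6}\right)\right) 3 \left(- \frac{1}{9}\right) \left(-38\right) = \left(2 + \left(5 - \frac{17}{6}\right)\right) \left(- \frac{1}{3}\right) \left(-38\right) = \left(2 + \frac{13}{6}\right) \left(- \frac{1}{3}\right) \left(-38\right) = \frac{25}{6} \left(- \frac{1}{3}\right) \left(-38\right) = \left(- \frac{25}{18}\right) \left(-38\right) = \frac{475}{9}$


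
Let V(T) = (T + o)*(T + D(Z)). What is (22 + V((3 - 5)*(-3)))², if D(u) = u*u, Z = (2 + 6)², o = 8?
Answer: 3300502500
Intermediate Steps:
Z = 64 (Z = 8² = 64)
D(u) = u²
V(T) = (8 + T)*(4096 + T) (V(T) = (T + 8)*(T + 64²) = (8 + T)*(T + 4096) = (8 + T)*(4096 + T))
(22 + V((3 - 5)*(-3)))² = (22 + (32768 + ((3 - 5)*(-3))² + 4104*((3 - 5)*(-3))))² = (22 + (32768 + (-2*(-3))² + 4104*(-2*(-3))))² = (22 + (32768 + 6² + 4104*6))² = (22 + (32768 + 36 + 24624))² = (22 + 57428)² = 57450² = 3300502500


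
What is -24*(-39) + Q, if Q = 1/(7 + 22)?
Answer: 27145/29 ≈ 936.03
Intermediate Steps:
Q = 1/29 ≈ 0.034483
-24*(-39) + Q = -24*(-39) + 1/29 = 936 + 1/29 = 27145/29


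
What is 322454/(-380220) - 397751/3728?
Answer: -38108748433/354365040 ≈ -107.54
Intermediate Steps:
322454/(-380220) - 397751/3728 = 322454*(-1/380220) - 397751*1/3728 = -161227/190110 - 397751/3728 = -38108748433/354365040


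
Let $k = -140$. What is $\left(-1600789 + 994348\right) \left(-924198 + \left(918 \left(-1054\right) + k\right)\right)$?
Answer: $1147331792310$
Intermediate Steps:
$\left(-1600789 + 994348\right) \left(-924198 + \left(918 \left(-1054\right) + k\right)\right) = \left(-1600789 + 994348\right) \left(-924198 + \left(918 \left(-1054\right) - 140\right)\right) = - 606441 \left(-924198 - 967712\right) = \left(-606441\right) \left(-1891910\right) = 1147331792310$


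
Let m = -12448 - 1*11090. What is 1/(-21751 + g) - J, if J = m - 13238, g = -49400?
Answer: 2616649175/71151 ≈ 36776.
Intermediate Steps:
m = -23538 (m = -12448 - 11090 = -23538)
J = -36776 (J = -23538 - 13238 = -36776)
1/(-21751 + g) - J = 1/(-21751 - 49400) - 1*(-36776) = 1/(-71151) + 36776 = -1/71151 + 36776 = 2616649175/71151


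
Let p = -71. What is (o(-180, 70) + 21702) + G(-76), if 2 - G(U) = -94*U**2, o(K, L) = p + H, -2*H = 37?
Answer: 1129117/2 ≈ 5.6456e+5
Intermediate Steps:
H = -37/2 (H = -1/2*37 = -37/2 ≈ -18.500)
o(K, L) = -179/2 (o(K, L) = -71 - 37/2 = -179/2)
G(U) = 2 + 94*U**2 (G(U) = 2 - (-94)*U**2 = 2 + 94*U**2)
(o(-180, 70) + 21702) + G(-76) = (-179/2 + 21702) + (2 + 94*(-76)**2) = 43225/2 + (2 + 94*5776) = 43225/2 + (2 + 542944) = 43225/2 + 542946 = 1129117/2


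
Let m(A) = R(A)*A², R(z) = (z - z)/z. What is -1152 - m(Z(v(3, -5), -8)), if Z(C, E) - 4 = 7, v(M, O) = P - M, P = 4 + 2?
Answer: -1152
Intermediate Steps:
P = 6
v(M, O) = 6 - M
Z(C, E) = 11 (Z(C, E) = 4 + 7 = 11)
R(z) = 0 (R(z) = 0/z = 0)
m(A) = 0 (m(A) = 0*A² = 0)
-1152 - m(Z(v(3, -5), -8)) = -1152 - 1*0 = -1152 + 0 = -1152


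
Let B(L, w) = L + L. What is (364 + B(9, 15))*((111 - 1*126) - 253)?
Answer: -102376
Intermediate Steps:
B(L, w) = 2*L
(364 + B(9, 15))*((111 - 1*126) - 253) = (364 + 2*9)*((111 - 1*126) - 253) = (364 + 18)*((111 - 126) - 253) = 382*(-15 - 253) = 382*(-268) = -102376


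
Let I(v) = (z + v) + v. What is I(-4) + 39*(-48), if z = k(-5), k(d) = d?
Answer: -1885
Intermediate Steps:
z = -5
I(v) = -5 + 2*v (I(v) = (-5 + v) + v = -5 + 2*v)
I(-4) + 39*(-48) = (-5 + 2*(-4)) + 39*(-48) = (-5 - 8) - 1872 = -13 - 1872 = -1885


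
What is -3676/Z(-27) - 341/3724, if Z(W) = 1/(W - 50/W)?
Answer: 9295109689/100548 ≈ 92445.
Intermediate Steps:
-3676/Z(-27) - 341/3724 = -3676/((-27/(-50 + (-27)²))) - 341/3724 = -3676/((-27/(-50 + 729))) - 341*1/3724 = -3676/((-27/679)) - 341/3724 = -3676/((-27*1/679)) - 341/3724 = -3676/(-27/679) - 341/3724 = -3676*(-679/27) - 341/3724 = 2496004/27 - 341/3724 = 9295109689/100548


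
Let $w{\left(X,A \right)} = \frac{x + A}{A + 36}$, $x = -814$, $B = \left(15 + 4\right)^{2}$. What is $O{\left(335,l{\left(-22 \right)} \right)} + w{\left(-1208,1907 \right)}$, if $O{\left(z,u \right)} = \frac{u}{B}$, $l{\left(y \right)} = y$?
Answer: $\frac{351827}{701423} \approx 0.50159$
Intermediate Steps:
$B = 361$ ($B = 19^{2} = 361$)
$w{\left(X,A \right)} = \frac{-814 + A}{36 + A}$ ($w{\left(X,A \right)} = \frac{-814 + A}{A + 36} = \frac{-814 + A}{36 + A}$)
$O{\left(z,u \right)} = \frac{u}{361}$
$O{\left(335,l{\left(-22 \right)} \right)} + w{\left(-1208,1907 \right)} = \frac{1}{361} \left(-22\right) + \frac{-814 + 1907}{36 + 1907} = - \frac{22}{361} + \frac{1}{1943} \cdot 1093 = - \frac{22}{361} + \frac{1093}{1943} = \frac{351827}{701423}$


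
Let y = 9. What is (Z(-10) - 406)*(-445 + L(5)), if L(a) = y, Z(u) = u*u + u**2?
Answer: 89816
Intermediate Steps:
Z(u) = 2*u**2 (Z(u) = u**2 + u**2 = 2*u**2)
L(a) = 9
(Z(-10) - 406)*(-445 + L(5)) = (2*(-10)**2 - 406)*(-445 + 9) = (2*100 - 406)*(-436) = (200 - 406)*(-436) = -206*(-436) = 89816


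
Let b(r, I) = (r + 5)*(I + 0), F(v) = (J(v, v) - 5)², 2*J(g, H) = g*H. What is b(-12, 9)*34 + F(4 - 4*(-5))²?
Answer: 6414245779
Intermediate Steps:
J(g, H) = H*g/2 (J(g, H) = (g*H)/2 = (H*g)/2 = H*g/2)
F(v) = (-5 + v²/2)² (F(v) = (v*v/2 - 5)² = (v²/2 - 5)² = (-5 + v²/2)²)
b(r, I) = I*(5 + r) (b(r, I) = (5 + r)*I = I*(5 + r))
b(-12, 9)*34 + F(4 - 4*(-5))² = (9*(5 - 12))*34 + ((-10 + (4 - 4*(-5))²)²/4)² = (9*(-7))*34 + ((-10 + (4 + 20)²)²/4)² = -63*34 + ((-10 + 24²)²/4)² = -2142 + ((-10 + 576)²/4)² = -2142 + ((¼)*566²)² = -2142 + ((¼)*320356)² = -2142 + 80089² = -2142 + 6414247921 = 6414245779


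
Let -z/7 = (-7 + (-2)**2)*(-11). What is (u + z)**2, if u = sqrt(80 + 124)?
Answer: 53565 - 924*sqrt(51) ≈ 46966.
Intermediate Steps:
z = -231 (z = -7*(-7 + (-2)**2)*(-11) = -7*(-7 + 4)*(-11) = -(-21)*(-11) = -7*33 = -231)
u = 2*sqrt(51) (u = sqrt(204) = 2*sqrt(51) ≈ 14.283)
(u + z)**2 = (2*sqrt(51) - 231)**2 = (-231 + 2*sqrt(51))**2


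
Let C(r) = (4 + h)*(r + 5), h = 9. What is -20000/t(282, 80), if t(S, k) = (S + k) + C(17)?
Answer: -2500/81 ≈ -30.864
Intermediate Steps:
C(r) = 65 + 13*r (C(r) = (4 + 9)*(r + 5) = 13*(5 + r) = 65 + 13*r)
t(S, k) = 286 + S + k (t(S, k) = (S + k) + (65 + 13*17) = (S + k) + (65 + 221) = (S + k) + 286 = 286 + S + k)
-20000/t(282, 80) = -20000/(286 + 282 + 80) = -20000/648 = -20000*1/648 = -2500/81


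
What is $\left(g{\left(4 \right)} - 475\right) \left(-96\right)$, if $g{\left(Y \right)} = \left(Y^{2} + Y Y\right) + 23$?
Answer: $40320$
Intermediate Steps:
$g{\left(Y \right)} = 23 + 2 Y^{2}$ ($g{\left(Y \right)} = \left(Y^{2} + Y^{2}\right) + 23 = 2 Y^{2} + 23 = 23 + 2 Y^{2}$)
$\left(g{\left(4 \right)} - 475\right) \left(-96\right) = \left(\left(23 + 2 \cdot 4^{2}\right) - 475\right) \left(-96\right) = \left(\left(23 + 2 \cdot 16\right) - 475\right) \left(-96\right) = \left(\left(23 + 32\right) - 475\right) \left(-96\right) = \left(55 - 475\right) \left(-96\right) = \left(-420\right) \left(-96\right) = 40320$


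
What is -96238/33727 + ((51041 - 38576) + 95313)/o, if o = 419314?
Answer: -18359456063/7071101639 ≈ -2.5964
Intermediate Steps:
-96238/33727 + ((51041 - 38576) + 95313)/o = -96238/33727 + ((51041 - 38576) + 95313)/419314 = -96238*1/33727 + (12465 + 95313)*(1/419314) = -96238/33727 + 107778*(1/419314) = -96238/33727 + 53889/209657 = -18359456063/7071101639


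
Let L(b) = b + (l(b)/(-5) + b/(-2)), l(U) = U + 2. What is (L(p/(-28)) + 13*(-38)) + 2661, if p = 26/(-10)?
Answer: 3033279/1400 ≈ 2166.6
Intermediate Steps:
l(U) = 2 + U
p = -13/5 (p = 26*(-⅒) = -13/5 ≈ -2.6000)
L(b) = -⅖ + 3*b/10 (L(b) = b + ((2 + b)/(-5) + b/(-2)) = b + ((2 + b)*(-⅕) + b*(-½)) = b + ((-⅖ - b/5) - b/2) = b + (-⅖ - 7*b/10) = -⅖ + 3*b/10)
(L(p/(-28)) + 13*(-38)) + 2661 = ((-⅖ + 3*(-13/5/(-28))/10) + 13*(-38)) + 2661 = ((-⅖ + 3*(-13/5*(-1/28))/10) - 494) + 2661 = ((-⅖ + (3/10)*(13/140)) - 494) + 2661 = ((-⅖ + 39/1400) - 494) + 2661 = (-521/1400 - 494) + 2661 = -692121/1400 + 2661 = 3033279/1400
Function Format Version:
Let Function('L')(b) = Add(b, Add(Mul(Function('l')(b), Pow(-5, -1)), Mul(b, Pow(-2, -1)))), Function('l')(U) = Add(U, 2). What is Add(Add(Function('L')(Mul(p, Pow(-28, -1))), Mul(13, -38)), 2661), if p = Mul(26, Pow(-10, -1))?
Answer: Rational(3033279, 1400) ≈ 2166.6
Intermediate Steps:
Function('l')(U) = Add(2, U)
p = Rational(-13, 5) (p = Mul(26, Rational(-1, 10)) = Rational(-13, 5) ≈ -2.6000)
Function('L')(b) = Add(Rational(-2, 5), Mul(Rational(3, 10), b)) (Function('L')(b) = Add(b, Add(Mul(Add(2, b), Pow(-5, -1)), Mul(b, Pow(-2, -1)))) = Add(b, Add(Mul(Add(2, b), Rational(-1, 5)), Mul(b, Rational(-1, 2)))) = Add(b, Add(Add(Rational(-2, 5), Mul(Rational(-1, 5), b)), Mul(Rational(-1, 2), b))) = Add(b, Add(Rational(-2, 5), Mul(Rational(-7, 10), b))) = Add(Rational(-2, 5), Mul(Rational(3, 10), b)))
Add(Add(Function('L')(Mul(p, Pow(-28, -1))), Mul(13, -38)), 2661) = Add(Add(Add(Rational(-2, 5), Mul(Rational(3, 10), Mul(Rational(-13, 5), Pow(-28, -1)))), Mul(13, -38)), 2661) = Add(Add(Add(Rational(-2, 5), Mul(Rational(3, 10), Mul(Rational(-13, 5), Rational(-1, 28)))), -494), 2661) = Add(Add(Add(Rational(-2, 5), Mul(Rational(3, 10), Rational(13, 140))), -494), 2661) = Add(Add(Add(Rational(-2, 5), Rational(39, 1400)), -494), 2661) = Add(Add(Rational(-521, 1400), -494), 2661) = Add(Rational(-692121, 1400), 2661) = Rational(3033279, 1400)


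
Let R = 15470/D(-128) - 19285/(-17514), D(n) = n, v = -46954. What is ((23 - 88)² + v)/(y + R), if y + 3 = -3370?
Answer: 3421054656/279644197 ≈ 12.234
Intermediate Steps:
y = -3373 (y = -3 - 3370 = -3373)
R = -9588325/80064 (R = 15470/(-128) - 19285/(-17514) = 15470*(-1/128) - 19285*(-1/17514) = -7735/64 + 2755/2502 = -9588325/80064 ≈ -119.76)
((23 - 88)² + v)/(y + R) = ((23 - 88)² - 46954)/(-3373 - 9588325/80064) = ((-65)² - 46954)/(-279644197/80064) = (4225 - 46954)*(-80064/279644197) = -42729*(-80064/279644197) = 3421054656/279644197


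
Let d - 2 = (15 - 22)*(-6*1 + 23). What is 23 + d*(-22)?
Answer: 2597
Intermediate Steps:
d = -117 (d = 2 + (15 - 22)*(-6*1 + 23) = 2 - 7*(-6 + 23) = 2 - 7*17 = 2 - 119 = -117)
23 + d*(-22) = 23 - 117*(-22) = 23 + 2574 = 2597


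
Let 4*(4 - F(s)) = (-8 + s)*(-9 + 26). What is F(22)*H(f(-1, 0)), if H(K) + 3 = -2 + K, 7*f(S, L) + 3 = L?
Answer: 2109/7 ≈ 301.29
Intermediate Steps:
f(S, L) = -3/7 + L/7
F(s) = 38 - 17*s/4 (F(s) = 4 - (-8 + s)*(-9 + 26)/4 = 4 - (-8 + s)*17/4 = 4 - (-136 + 17*s)/4 = 4 + (34 - 17*s/4) = 38 - 17*s/4)
H(K) = -5 + K (H(K) = -3 + (-2 + K) = -5 + K)
F(22)*H(f(-1, 0)) = (38 - 17/4*22)*(-5 + (-3/7 + (⅐)*0)) = (38 - 187/2)*(-5 + (-3/7 + 0)) = -111*(-5 - 3/7)/2 = -111/2*(-38/7) = 2109/7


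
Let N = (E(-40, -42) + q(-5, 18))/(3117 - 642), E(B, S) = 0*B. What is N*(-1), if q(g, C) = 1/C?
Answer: -1/44550 ≈ -2.2447e-5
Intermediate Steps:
E(B, S) = 0
N = 1/44550 (N = (0 + 1/18)/(3117 - 642) = (0 + 1/18)/2475 = (1/18)*(1/2475) = 1/44550 ≈ 2.2447e-5)
N*(-1) = (1/44550)*(-1) = -1/44550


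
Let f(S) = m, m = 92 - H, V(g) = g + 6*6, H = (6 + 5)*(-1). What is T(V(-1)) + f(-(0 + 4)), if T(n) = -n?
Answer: 68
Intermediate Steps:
H = -11 (H = 11*(-1) = -11)
V(g) = 36 + g (V(g) = g + 36 = 36 + g)
m = 103 (m = 92 - 1*(-11) = 92 + 11 = 103)
f(S) = 103
T(V(-1)) + f(-(0 + 4)) = -(36 - 1) + 103 = -1*35 + 103 = -35 + 103 = 68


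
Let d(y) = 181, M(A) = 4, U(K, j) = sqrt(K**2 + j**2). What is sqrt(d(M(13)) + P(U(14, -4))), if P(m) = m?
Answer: sqrt(181 + 2*sqrt(53)) ≈ 13.984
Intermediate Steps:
sqrt(d(M(13)) + P(U(14, -4))) = sqrt(181 + sqrt(14**2 + (-4)**2)) = sqrt(181 + sqrt(196 + 16)) = sqrt(181 + sqrt(212)) = sqrt(181 + 2*sqrt(53))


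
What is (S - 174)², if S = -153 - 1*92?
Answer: 175561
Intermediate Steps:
S = -245 (S = -153 - 92 = -245)
(S - 174)² = (-245 - 174)² = (-419)² = 175561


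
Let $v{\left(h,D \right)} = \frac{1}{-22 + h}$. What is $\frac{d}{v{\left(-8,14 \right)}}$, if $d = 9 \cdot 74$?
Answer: $-19980$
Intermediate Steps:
$d = 666$
$\frac{d}{v{\left(-8,14 \right)}} = \frac{666}{\frac{1}{-22 - 8}} = \frac{666}{\frac{1}{-30}} = \frac{666}{- \frac{1}{30}} = 666 \left(-30\right) = -19980$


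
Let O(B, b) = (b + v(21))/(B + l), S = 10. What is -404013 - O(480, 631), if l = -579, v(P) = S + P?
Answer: -39996625/99 ≈ -4.0401e+5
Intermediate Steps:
v(P) = 10 + P
O(B, b) = (31 + b)/(-579 + B) (O(B, b) = (b + (10 + 21))/(B - 579) = (b + 31)/(-579 + B) = (31 + b)/(-579 + B))
-404013 - O(480, 631) = -404013 - (31 + 631)/(-579 + 480) = -404013 - 662/(-99) = -404013 - (-1)*662/99 = -404013 - 1*(-662/99) = -404013 + 662/99 = -39996625/99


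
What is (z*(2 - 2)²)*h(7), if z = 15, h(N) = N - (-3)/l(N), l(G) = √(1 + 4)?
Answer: 0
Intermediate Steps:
l(G) = √5
h(N) = N + 3*√5/5 (h(N) = N - (-3)/(√5) = N - (-3)*√5/5 = N + 3*√5/5)
(z*(2 - 2)²)*h(7) = (15*(2 - 2)²)*(7 + 3*√5/5) = (15*0²)*(7 + 3*√5/5) = (15*0)*(7 + 3*√5/5) = 0*(7 + 3*√5/5) = 0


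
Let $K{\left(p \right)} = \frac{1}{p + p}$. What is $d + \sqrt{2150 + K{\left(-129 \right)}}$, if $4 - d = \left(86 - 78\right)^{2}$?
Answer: $-60 + \frac{\sqrt{143112342}}{258} \approx -13.632$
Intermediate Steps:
$K{\left(p \right)} = \frac{1}{2 p}$
$d = -60$ ($d = 4 - \left(86 - 78\right)^{2} = 4 - 8^{2} = 4 - 64 = -60$)
$d + \sqrt{2150 + K{\left(-129 \right)}} = -60 + \sqrt{2150 + \frac{1}{2 \left(-129\right)}} = -60 + \sqrt{2150 + \frac{1}{2} \left(- \frac{1}{129}\right)} = -60 + \sqrt{2150 - \frac{1}{258}} = -60 + \sqrt{\frac{554699}{258}} = -60 + \frac{\sqrt{143112342}}{258}$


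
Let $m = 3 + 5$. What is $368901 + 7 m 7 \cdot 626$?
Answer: $614293$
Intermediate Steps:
$m = 8$
$368901 + 7 m 7 \cdot 626 = 368901 + 7 \cdot 8 \cdot 7 \cdot 626 = 368901 + 56 \cdot 7 \cdot 626 = 368901 + 392 \cdot 626 = 368901 + 245392 = 614293$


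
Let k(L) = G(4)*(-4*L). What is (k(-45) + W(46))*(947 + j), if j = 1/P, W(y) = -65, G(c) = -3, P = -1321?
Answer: -756846530/1321 ≈ -5.7293e+5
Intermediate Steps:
k(L) = 12*L (k(L) = -(-12)*L = 12*L)
j = -1/1321 (j = 1/(-1321) = -1/1321 ≈ -0.00075700)
(k(-45) + W(46))*(947 + j) = (12*(-45) - 65)*(947 - 1/1321) = (-540 - 65)*(1250986/1321) = -605*1250986/1321 = -756846530/1321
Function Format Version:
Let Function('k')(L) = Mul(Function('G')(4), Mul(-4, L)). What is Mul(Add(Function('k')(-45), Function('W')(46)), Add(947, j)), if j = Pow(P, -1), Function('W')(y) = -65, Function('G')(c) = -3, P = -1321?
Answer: Rational(-756846530, 1321) ≈ -5.7293e+5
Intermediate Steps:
Function('k')(L) = Mul(12, L) (Function('k')(L) = Mul(-3, Mul(-4, L)) = Mul(12, L))
j = Rational(-1, 1321) (j = Pow(-1321, -1) = Rational(-1, 1321) ≈ -0.00075700)
Mul(Add(Function('k')(-45), Function('W')(46)), Add(947, j)) = Mul(Add(Mul(12, -45), -65), Add(947, Rational(-1, 1321))) = Mul(Add(-540, -65), Rational(1250986, 1321)) = Mul(-605, Rational(1250986, 1321)) = Rational(-756846530, 1321)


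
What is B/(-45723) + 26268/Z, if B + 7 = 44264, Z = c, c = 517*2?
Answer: 52513183/2148981 ≈ 24.436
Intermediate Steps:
c = 1034
Z = 1034
B = 44257 (B = -7 + 44264 = 44257)
B/(-45723) + 26268/Z = 44257/(-45723) + 26268/1034 = 44257*(-1/45723) + 26268*(1/1034) = -44257/45723 + 1194/47 = 52513183/2148981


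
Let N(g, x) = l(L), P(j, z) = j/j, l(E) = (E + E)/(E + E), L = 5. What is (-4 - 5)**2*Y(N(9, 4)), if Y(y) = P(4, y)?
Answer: 81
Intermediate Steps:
l(E) = 1 (l(E) = (2*E)/((2*E)) = (2*E)*(1/(2*E)) = 1)
P(j, z) = 1
N(g, x) = 1
Y(y) = 1
(-4 - 5)**2*Y(N(9, 4)) = (-4 - 5)**2*1 = (-9)**2*1 = 81*1 = 81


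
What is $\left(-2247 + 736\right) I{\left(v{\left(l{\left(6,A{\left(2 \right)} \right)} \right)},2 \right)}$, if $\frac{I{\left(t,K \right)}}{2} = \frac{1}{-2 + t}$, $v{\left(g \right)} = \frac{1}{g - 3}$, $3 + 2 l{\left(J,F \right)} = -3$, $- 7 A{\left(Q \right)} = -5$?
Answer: $\frac{18132}{13} \approx 1394.8$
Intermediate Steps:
$A{\left(Q \right)} = \frac{5}{7}$ ($A{\left(Q \right)} = \left(- \frac{1}{7}\right) \left(-5\right) = \frac{5}{7}$)
$l{\left(J,F \right)} = -3$ ($l{\left(J,F \right)} = - \frac{3}{2} + \frac{1}{2} \left(-3\right) = - \frac{3}{2} - \frac{3}{2} = -3$)
$v{\left(g \right)} = \frac{1}{-3 + g}$
$I{\left(t,K \right)} = \frac{2}{-2 + t}$
$\left(-2247 + 736\right) I{\left(v{\left(l{\left(6,A{\left(2 \right)} \right)} \right)},2 \right)} = \left(-2247 + 736\right) \frac{2}{-2 + \frac{1}{-3 - 3}} = - 1511 \frac{2}{-2 + \frac{1}{-6}} = - 1511 \frac{2}{-2 - \frac{1}{6}} = - 1511 \frac{2}{- \frac{13}{6}} = - 1511 \cdot 2 \left(- \frac{6}{13}\right) = \left(-1511\right) \left(- \frac{12}{13}\right) = \frac{18132}{13}$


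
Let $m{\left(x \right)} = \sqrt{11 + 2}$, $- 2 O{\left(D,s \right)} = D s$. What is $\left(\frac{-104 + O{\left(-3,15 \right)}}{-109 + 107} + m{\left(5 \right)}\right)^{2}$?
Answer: $\frac{26777}{16} + \frac{163 \sqrt{13}}{2} \approx 1967.4$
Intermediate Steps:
$O{\left(D,s \right)} = - \frac{D s}{2}$
$m{\left(x \right)} = \sqrt{13}$
$\left(\frac{-104 + O{\left(-3,15 \right)}}{-109 + 107} + m{\left(5 \right)}\right)^{2} = \left(\frac{-104 - \left(- \frac{3}{2}\right) 15}{-109 + 107} + \sqrt{13}\right)^{2} = \left(\frac{-104 + \frac{45}{2}}{-2} + \sqrt{13}\right)^{2} = \left(\left(- \frac{163}{2}\right) \left(- \frac{1}{2}\right) + \sqrt{13}\right)^{2} = \left(\frac{163}{4} + \sqrt{13}\right)^{2}$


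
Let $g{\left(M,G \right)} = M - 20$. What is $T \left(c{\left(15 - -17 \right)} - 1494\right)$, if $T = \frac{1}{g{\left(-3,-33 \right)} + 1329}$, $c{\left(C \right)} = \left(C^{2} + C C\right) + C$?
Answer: $\frac{293}{653} \approx 0.4487$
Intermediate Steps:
$g{\left(M,G \right)} = -20 + M$ ($g{\left(M,G \right)} = M - 20 = -20 + M$)
$c{\left(C \right)} = C + 2 C^{2}$ ($c{\left(C \right)} = \left(C^{2} + C^{2}\right) + C = 2 C^{2} + C = C + 2 C^{2}$)
$T = \frac{1}{1306}$ ($T = \frac{1}{\left(-20 - 3\right) + 1329} = \frac{1}{-23 + 1329} = \frac{1}{1306} \approx 0.0007657$)
$T \left(c{\left(15 - -17 \right)} - 1494\right) = \frac{\left(15 - -17\right) \left(1 + 2 \left(15 - -17\right)\right) - 1494}{1306} = \frac{\left(15 + 17\right) \left(1 + 2 \left(15 + 17\right)\right) - 1494}{1306} = \frac{32 \left(1 + 2 \cdot 32\right) - 1494}{1306} = \frac{32 \left(1 + 64\right) - 1494}{1306} = \frac{32 \cdot 65 - 1494}{1306} = \frac{2080 - 1494}{1306} = \frac{1}{1306} \cdot 586 = \frac{293}{653}$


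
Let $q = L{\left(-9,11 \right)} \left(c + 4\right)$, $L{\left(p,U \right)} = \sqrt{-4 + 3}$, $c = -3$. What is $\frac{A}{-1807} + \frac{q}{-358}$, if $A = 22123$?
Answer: $- \frac{22123}{1807} - \frac{i}{358} \approx -12.243 - 0.0027933 i$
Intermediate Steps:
$L{\left(p,U \right)} = i$ ($L{\left(p,U \right)} = \sqrt{-1} = i$)
$q = i$ ($q = i \left(-3 + 4\right) = i 1 = i \approx 1.0 i$)
$\frac{A}{-1807} + \frac{q}{-358} = \frac{22123}{-1807} + \frac{i}{-358} = 22123 \left(- \frac{1}{1807}\right) + i \left(- \frac{1}{358}\right) = - \frac{22123}{1807} - \frac{i}{358}$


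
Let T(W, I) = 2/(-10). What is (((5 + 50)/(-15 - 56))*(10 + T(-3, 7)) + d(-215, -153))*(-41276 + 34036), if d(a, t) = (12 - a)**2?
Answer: -26484064800/71 ≈ -3.7302e+8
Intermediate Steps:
T(W, I) = -1/5 (T(W, I) = 2*(-1/10) = -1/5)
(((5 + 50)/(-15 - 56))*(10 + T(-3, 7)) + d(-215, -153))*(-41276 + 34036) = (((5 + 50)/(-15 - 56))*(10 - 1/5) + (-12 - 215)**2)*(-41276 + 34036) = ((55/(-71))*(49/5) + (-227)**2)*(-7240) = ((55*(-1/71))*(49/5) + 51529)*(-7240) = (-55/71*49/5 + 51529)*(-7240) = (-539/71 + 51529)*(-7240) = (3658020/71)*(-7240) = -26484064800/71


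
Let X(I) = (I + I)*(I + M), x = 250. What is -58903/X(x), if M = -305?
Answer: 58903/27500 ≈ 2.1419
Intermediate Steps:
X(I) = 2*I*(-305 + I) (X(I) = (I + I)*(I - 305) = (2*I)*(-305 + I) = 2*I*(-305 + I))
-58903/X(x) = -58903*1/(500*(-305 + 250)) = -58903/(2*250*(-55)) = -58903/(-27500) = -58903*(-1/27500) = 58903/27500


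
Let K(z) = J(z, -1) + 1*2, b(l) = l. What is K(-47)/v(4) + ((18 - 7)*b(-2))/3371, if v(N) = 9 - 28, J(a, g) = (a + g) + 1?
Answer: 151277/64049 ≈ 2.3619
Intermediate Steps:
J(a, g) = 1 + a + g
v(N) = -19
K(z) = 2 + z (K(z) = (1 + z - 1) + 1*2 = z + 2 = 2 + z)
K(-47)/v(4) + ((18 - 7)*b(-2))/3371 = (2 - 47)/(-19) + ((18 - 7)*(-2))/3371 = -45*(-1/19) + (11*(-2))*(1/3371) = 45/19 - 22*1/3371 = 45/19 - 22/3371 = 151277/64049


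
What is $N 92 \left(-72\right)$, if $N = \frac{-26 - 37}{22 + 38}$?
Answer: $\frac{34776}{5} \approx 6955.2$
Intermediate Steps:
$N = - \frac{21}{20}$ ($N = - \frac{63}{60} = \left(-63\right) \frac{1}{60} = - \frac{21}{20} \approx -1.05$)
$N 92 \left(-72\right) = \left(- \frac{21}{20}\right) 92 \left(-72\right) = \left(- \frac{483}{5}\right) \left(-72\right) = \frac{34776}{5}$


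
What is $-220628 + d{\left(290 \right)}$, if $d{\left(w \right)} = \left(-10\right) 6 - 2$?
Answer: $-220690$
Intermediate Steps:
$d{\left(w \right)} = -62$ ($d{\left(w \right)} = -60 - 2 = -62$)
$-220628 + d{\left(290 \right)} = -220628 - 62 = -220690$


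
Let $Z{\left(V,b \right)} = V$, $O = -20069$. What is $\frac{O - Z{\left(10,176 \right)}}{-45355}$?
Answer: $\frac{20079}{45355} \approx 0.44271$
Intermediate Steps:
$\frac{O - Z{\left(10,176 \right)}}{-45355} = \frac{-20069 - 10}{-45355} = \left(-20069 - 10\right) \left(- \frac{1}{45355}\right) = \left(-20079\right) \left(- \frac{1}{45355}\right) = \frac{20079}{45355}$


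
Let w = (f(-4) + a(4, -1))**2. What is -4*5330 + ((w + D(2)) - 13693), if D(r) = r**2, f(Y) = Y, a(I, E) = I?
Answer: -35009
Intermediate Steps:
w = 0 (w = (-4 + 4)**2 = 0**2 = 0)
-4*5330 + ((w + D(2)) - 13693) = -4*5330 + ((0 + 2**2) - 13693) = -21320 + ((0 + 4) - 13693) = -21320 + (4 - 13693) = -21320 - 13689 = -35009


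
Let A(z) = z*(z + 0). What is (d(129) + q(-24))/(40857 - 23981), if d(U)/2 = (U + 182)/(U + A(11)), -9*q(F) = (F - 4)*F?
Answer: -27067/6328500 ≈ -0.0042770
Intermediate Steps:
q(F) = -F*(-4 + F)/9 (q(F) = -(F - 4)*F/9 = -(-4 + F)*F/9 = -F*(-4 + F)/9)
A(z) = z² (A(z) = z*z = z²)
d(U) = 2*(182 + U)/(121 + U) (d(U) = 2*((U + 182)/(U + 11²)) = 2*((182 + U)/(U + 121)) = 2*((182 + U)/(121 + U)) = 2*(182 + U)/(121 + U))
(d(129) + q(-24))/(40857 - 23981) = (2*(182 + 129)/(121 + 129) + (⅑)*(-24)*(4 - 1*(-24)))/(40857 - 23981) = (2*311/250 + (⅑)*(-24)*(4 + 24))/16876 = (2*(1/250)*311 + (⅑)*(-24)*28)*(1/16876) = (311/125 - 224/3)*(1/16876) = -27067/375*1/16876 = -27067/6328500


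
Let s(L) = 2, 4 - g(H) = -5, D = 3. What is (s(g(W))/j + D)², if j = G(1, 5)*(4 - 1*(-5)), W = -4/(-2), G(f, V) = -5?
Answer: 17689/2025 ≈ 8.7353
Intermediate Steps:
W = 2 (W = -4*(-½) = 2)
g(H) = 9 (g(H) = 4 - 1*(-5) = 4 + 5 = 9)
j = -45 (j = -5*(4 - 1*(-5)) = -5*(4 + 5) = -5*9 = -45)
(s(g(W))/j + D)² = (2/(-45) + 3)² = (2*(-1/45) + 3)² = (-2/45 + 3)² = (133/45)² = 17689/2025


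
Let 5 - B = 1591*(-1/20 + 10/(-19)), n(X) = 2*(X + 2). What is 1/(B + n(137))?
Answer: 380/455969 ≈ 0.00083339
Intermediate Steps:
n(X) = 4 + 2*X (n(X) = 2*(2 + X) = 4 + 2*X)
B = 350329/380 (B = 5 - 1591*(-1/20 + 10/(-19)) = 5 - 1591*(-1*1/20 + 10*(-1/19)) = 5 - 1591*(-1/20 - 10/19) = 5 - 1591*(-219)/380 = 5 - 1*(-348429/380) = 5 + 348429/380 = 350329/380 ≈ 921.92)
1/(B + n(137)) = 1/(350329/380 + (4 + 2*137)) = 1/(350329/380 + (4 + 274)) = 1/(350329/380 + 278) = 1/(455969/380) = 380/455969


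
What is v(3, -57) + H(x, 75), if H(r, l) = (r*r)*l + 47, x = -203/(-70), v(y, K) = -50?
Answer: 2511/4 ≈ 627.75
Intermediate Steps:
x = 29/10 (x = -203*(-1/70) = 29/10 ≈ 2.9000)
H(r, l) = 47 + l*r² (H(r, l) = r²*l + 47 = l*r² + 47 = 47 + l*r²)
v(3, -57) + H(x, 75) = -50 + (47 + 75*(29/10)²) = -50 + (47 + 75*(841/100)) = -50 + (47 + 2523/4) = -50 + 2711/4 = 2511/4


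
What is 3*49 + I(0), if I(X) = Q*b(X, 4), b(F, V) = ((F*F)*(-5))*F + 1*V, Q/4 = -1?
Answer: 131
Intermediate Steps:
Q = -4 (Q = 4*(-1) = -4)
b(F, V) = V - 5*F³ (b(F, V) = (F²*(-5))*F + V = (-5*F²)*F + V = -5*F³ + V = V - 5*F³)
I(X) = -16 + 20*X³ (I(X) = -4*(4 - 5*X³) = -16 + 20*X³)
3*49 + I(0) = 3*49 + (-16 + 20*0³) = 147 + (-16 + 20*0) = 147 + (-16 + 0) = 147 - 16 = 131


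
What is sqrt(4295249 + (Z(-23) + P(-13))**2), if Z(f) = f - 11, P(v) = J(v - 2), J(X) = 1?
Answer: sqrt(4296338) ≈ 2072.8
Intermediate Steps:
P(v) = 1
Z(f) = -11 + f
sqrt(4295249 + (Z(-23) + P(-13))**2) = sqrt(4295249 + ((-11 - 23) + 1)**2) = sqrt(4295249 + (-34 + 1)**2) = sqrt(4295249 + (-33)**2) = sqrt(4295249 + 1089) = sqrt(4296338)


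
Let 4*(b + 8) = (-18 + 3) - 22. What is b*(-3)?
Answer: 207/4 ≈ 51.750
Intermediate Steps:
b = -69/4 (b = -8 + ((-18 + 3) - 22)/4 = -8 + (-15 - 22)/4 = -8 + (¼)*(-37) = -8 - 37/4 = -69/4 ≈ -17.250)
b*(-3) = -69/4*(-3) = 207/4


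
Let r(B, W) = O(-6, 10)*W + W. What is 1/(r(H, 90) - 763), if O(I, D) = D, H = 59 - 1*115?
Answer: 1/227 ≈ 0.0044053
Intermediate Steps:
H = -56 (H = 59 - 115 = -56)
r(B, W) = 11*W (r(B, W) = 10*W + W = 11*W)
1/(r(H, 90) - 763) = 1/(11*90 - 763) = 1/(990 - 763) = 1/227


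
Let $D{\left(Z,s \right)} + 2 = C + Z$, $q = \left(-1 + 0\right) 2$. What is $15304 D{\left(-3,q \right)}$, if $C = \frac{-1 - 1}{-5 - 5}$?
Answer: $- \frac{367296}{5} \approx -73459.0$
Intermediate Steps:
$C = \frac{1}{5}$ ($C = - \frac{2}{-10} = \left(-2\right) \left(- \frac{1}{10}\right) = \frac{1}{5} \approx 0.2$)
$q = -2$ ($q = \left(-1\right) 2 = -2$)
$D{\left(Z,s \right)} = - \frac{9}{5} + Z$ ($D{\left(Z,s \right)} = -2 + \left(\frac{1}{5} + Z\right) = - \frac{9}{5} + Z$)
$15304 D{\left(-3,q \right)} = 15304 \left(- \frac{9}{5} - 3\right) = 15304 \left(- \frac{24}{5}\right) = - \frac{367296}{5}$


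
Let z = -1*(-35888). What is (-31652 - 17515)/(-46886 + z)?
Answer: 5463/1222 ≈ 4.4705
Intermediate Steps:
z = 35888
(-31652 - 17515)/(-46886 + z) = (-31652 - 17515)/(-46886 + 35888) = -49167/(-10998) = -49167*(-1/10998) = 5463/1222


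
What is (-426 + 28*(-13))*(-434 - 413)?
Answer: 669130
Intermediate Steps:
(-426 + 28*(-13))*(-434 - 413) = (-426 - 364)*(-847) = -790*(-847) = 669130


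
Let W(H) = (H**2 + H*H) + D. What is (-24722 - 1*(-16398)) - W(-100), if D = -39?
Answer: -28285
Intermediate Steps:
W(H) = -39 + 2*H**2 (W(H) = (H**2 + H*H) - 39 = (H**2 + H**2) - 39 = 2*H**2 - 39 = -39 + 2*H**2)
(-24722 - 1*(-16398)) - W(-100) = (-24722 - 1*(-16398)) - (-39 + 2*(-100)**2) = (-24722 + 16398) - (-39 + 2*10000) = -8324 - (-39 + 20000) = -8324 - 1*19961 = -8324 - 19961 = -28285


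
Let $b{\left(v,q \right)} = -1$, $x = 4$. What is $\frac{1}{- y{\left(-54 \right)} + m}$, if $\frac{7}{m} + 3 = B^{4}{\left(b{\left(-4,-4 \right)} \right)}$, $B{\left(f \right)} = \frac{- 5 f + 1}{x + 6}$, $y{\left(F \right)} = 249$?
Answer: $- \frac{1794}{451081} \approx -0.0039771$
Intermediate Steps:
$B{\left(f \right)} = \frac{1}{10} - \frac{f}{2}$ ($B{\left(f \right)} = \frac{- 5 f + 1}{4 + 6} = \frac{1 - 5 f}{10} = \left(1 - 5 f\right) \frac{1}{10} = \frac{1}{10} - \frac{f}{2}$)
$m = - \frac{4375}{1794}$ ($m = \frac{7}{-3 + \left(\frac{1}{10} - - \frac{1}{2}\right)^{4}} = \frac{7}{-3 + \left(\frac{1}{10} + \frac{1}{2}\right)^{4}} = \frac{7}{-3 + \left(\frac{3}{5}\right)^{4}} = \frac{7}{-3 + \frac{81}{625}} = \frac{7}{- \frac{1794}{625}} = 7 \left(- \frac{625}{1794}\right) = - \frac{4375}{1794} \approx -2.4387$)
$\frac{1}{- y{\left(-54 \right)} + m} = \frac{1}{\left(-1\right) 249 - \frac{4375}{1794}} = \frac{1}{-249 - \frac{4375}{1794}} = \frac{1}{- \frac{451081}{1794}} = - \frac{1794}{451081}$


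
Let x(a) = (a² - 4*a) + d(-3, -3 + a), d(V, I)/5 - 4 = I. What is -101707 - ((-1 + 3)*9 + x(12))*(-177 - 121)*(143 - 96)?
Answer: 2405367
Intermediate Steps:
d(V, I) = 20 + 5*I
x(a) = 5 + a + a² (x(a) = (a² - 4*a) + (20 + 5*(-3 + a)) = (a² - 4*a) + (20 + (-15 + 5*a)) = (a² - 4*a) + (5 + 5*a) = 5 + a + a²)
-101707 - ((-1 + 3)*9 + x(12))*(-177 - 121)*(143 - 96) = -101707 - ((-1 + 3)*9 + (5 + 12 + 12²))*(-177 - 121)*(143 - 96) = -101707 - (2*9 + (5 + 12 + 144))*(-298*47) = -101707 - (18 + 161)*(-14006) = -101707 - 179*(-14006) = -101707 - 1*(-2507074) = -101707 + 2507074 = 2405367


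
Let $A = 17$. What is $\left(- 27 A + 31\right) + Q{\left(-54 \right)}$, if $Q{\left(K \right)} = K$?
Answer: $-482$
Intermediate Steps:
$\left(- 27 A + 31\right) + Q{\left(-54 \right)} = \left(\left(-27\right) 17 + 31\right) - 54 = \left(-459 + 31\right) - 54 = -428 - 54 = -482$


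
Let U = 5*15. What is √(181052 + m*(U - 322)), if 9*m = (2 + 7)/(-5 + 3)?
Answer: √724702/2 ≈ 425.65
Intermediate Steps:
U = 75
m = -½ (m = ((2 + 7)/(-5 + 3))/9 = (9/(-2))/9 = (9*(-½))/9 = (⅑)*(-9/2) = -½ ≈ -0.50000)
√(181052 + m*(U - 322)) = √(181052 - (75 - 322)/2) = √(181052 - ½*(-247)) = √(181052 + 247/2) = √(362351/2) = √724702/2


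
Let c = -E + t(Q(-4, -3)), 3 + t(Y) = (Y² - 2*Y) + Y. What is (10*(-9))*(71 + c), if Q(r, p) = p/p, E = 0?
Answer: -6120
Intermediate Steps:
Q(r, p) = 1
t(Y) = -3 + Y² - Y (t(Y) = -3 + ((Y² - 2*Y) + Y) = -3 + (Y² - Y) = -3 + Y² - Y)
c = -3 (c = -1*0 + (-3 + 1² - 1*1) = 0 + (-3 + 1 - 1) = 0 - 3 = -3)
(10*(-9))*(71 + c) = (10*(-9))*(71 - 3) = -90*68 = -6120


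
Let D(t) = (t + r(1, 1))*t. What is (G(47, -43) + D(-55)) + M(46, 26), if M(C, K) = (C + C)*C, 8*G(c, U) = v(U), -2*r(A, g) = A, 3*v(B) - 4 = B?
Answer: 58263/8 ≈ 7282.9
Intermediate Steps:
v(B) = 4/3 + B/3
r(A, g) = -A/2
G(c, U) = ⅙ + U/24 (G(c, U) = (4/3 + U/3)/8 = ⅙ + U/24)
M(C, K) = 2*C² (M(C, K) = (2*C)*C = 2*C²)
D(t) = t*(-½ + t) (D(t) = (t - ½*1)*t = (t - ½)*t = (-½ + t)*t = t*(-½ + t))
(G(47, -43) + D(-55)) + M(46, 26) = ((⅙ + (1/24)*(-43)) - 55*(-½ - 55)) + 2*46² = ((⅙ - 43/24) - 55*(-111/2)) + 2*2116 = (-13/8 + 6105/2) + 4232 = 24407/8 + 4232 = 58263/8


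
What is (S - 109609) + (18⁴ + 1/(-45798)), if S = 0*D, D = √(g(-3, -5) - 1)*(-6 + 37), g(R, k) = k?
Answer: -212182135/45798 ≈ -4633.0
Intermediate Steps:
D = 31*I*√6 (D = √(-5 - 1)*(-6 + 37) = √(-6)*31 = (I*√6)*31 = 31*I*√6 ≈ 75.934*I)
S = 0 (S = 0*(31*I*√6) = 0)
(S - 109609) + (18⁴ + 1/(-45798)) = (0 - 109609) + (18⁴ + 1/(-45798)) = -109609 + (104976 - 1/45798) = -109609 + 4807690847/45798 = -212182135/45798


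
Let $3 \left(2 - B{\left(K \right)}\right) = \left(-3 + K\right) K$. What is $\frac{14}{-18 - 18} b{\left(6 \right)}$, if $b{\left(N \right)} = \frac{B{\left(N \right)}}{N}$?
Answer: $\frac{7}{27} \approx 0.25926$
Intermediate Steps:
$B{\left(K \right)} = 2 - \frac{K \left(-3 + K\right)}{3}$ ($B{\left(K \right)} = 2 - \frac{\left(-3 + K\right) K}{3} = 2 - \frac{K \left(-3 + K\right)}{3}$)
$b{\left(N \right)} = \frac{2 + N - \frac{N^{2}}{3}}{N}$
$\frac{14}{-18 - 18} b{\left(6 \right)} = \frac{14}{-18 - 18} \left(1 + \frac{2}{6} - 2\right) = \frac{14}{-36} \left(1 + 2 \cdot \frac{1}{6} - 2\right) = 14 \left(- \frac{1}{36}\right) \left(1 + \frac{1}{3} - 2\right) = \left(- \frac{7}{18}\right) \left(- \frac{2}{3}\right) = \frac{7}{27}$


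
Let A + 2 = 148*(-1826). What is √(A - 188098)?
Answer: 22*I*√947 ≈ 677.01*I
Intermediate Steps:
A = -270250 (A = -2 + 148*(-1826) = -2 - 270248 = -270250)
√(A - 188098) = √(-270250 - 188098) = √(-458348) = 22*I*√947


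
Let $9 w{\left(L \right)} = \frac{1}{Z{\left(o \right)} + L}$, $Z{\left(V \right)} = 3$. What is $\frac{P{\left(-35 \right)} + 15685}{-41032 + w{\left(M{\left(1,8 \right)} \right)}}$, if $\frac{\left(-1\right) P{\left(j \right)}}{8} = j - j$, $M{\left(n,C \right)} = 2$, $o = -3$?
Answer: $- \frac{705825}{1846439} \approx -0.38226$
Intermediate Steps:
$w{\left(L \right)} = \frac{1}{9 \left(3 + L\right)}$
$P{\left(j \right)} = 0$ ($P{\left(j \right)} = - 8 \left(j - j\right) = \left(-8\right) 0 = 0$)
$\frac{P{\left(-35 \right)} + 15685}{-41032 + w{\left(M{\left(1,8 \right)} \right)}} = \frac{0 + 15685}{-41032 + \frac{1}{9 \left(3 + 2\right)}} = \frac{15685}{-41032 + \frac{1}{9 \cdot 5}} = \frac{15685}{-41032 + \frac{1}{9} \cdot \frac{1}{5}} = \frac{15685}{-41032 + \frac{1}{45}} = \frac{15685}{- \frac{1846439}{45}} = 15685 \left(- \frac{45}{1846439}\right) = - \frac{705825}{1846439}$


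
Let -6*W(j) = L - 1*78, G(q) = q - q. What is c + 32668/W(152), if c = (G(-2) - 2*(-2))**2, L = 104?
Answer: -97796/13 ≈ -7522.8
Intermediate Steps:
G(q) = 0
W(j) = -13/3 (W(j) = -(104 - 1*78)/6 = -(104 - 78)/6 = -1/6*26 = -13/3)
c = 16 (c = (0 - 2*(-2))**2 = (0 + 4)**2 = 4**2 = 16)
c + 32668/W(152) = 16 + 32668/(-13/3) = 16 + 32668*(-3/13) = 16 - 98004/13 = -97796/13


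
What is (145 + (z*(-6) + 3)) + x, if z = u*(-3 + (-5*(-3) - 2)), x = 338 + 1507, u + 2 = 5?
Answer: 1813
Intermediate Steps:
u = 3 (u = -2 + 5 = 3)
x = 1845
z = 30 (z = 3*(-3 + (-5*(-3) - 2)) = 3*(-3 + (15 - 2)) = 3*(-3 + 13) = 3*10 = 30)
(145 + (z*(-6) + 3)) + x = (145 + (30*(-6) + 3)) + 1845 = (145 + (-180 + 3)) + 1845 = (145 - 177) + 1845 = -32 + 1845 = 1813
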